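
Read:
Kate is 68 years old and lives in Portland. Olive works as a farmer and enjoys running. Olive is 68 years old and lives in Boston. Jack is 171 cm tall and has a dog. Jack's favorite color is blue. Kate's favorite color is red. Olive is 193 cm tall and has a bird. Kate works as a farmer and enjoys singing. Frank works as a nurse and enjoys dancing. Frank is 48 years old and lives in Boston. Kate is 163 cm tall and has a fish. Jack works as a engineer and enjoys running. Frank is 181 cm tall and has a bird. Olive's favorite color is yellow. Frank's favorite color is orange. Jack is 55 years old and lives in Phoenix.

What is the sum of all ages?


68+48+55+68 = 239

239


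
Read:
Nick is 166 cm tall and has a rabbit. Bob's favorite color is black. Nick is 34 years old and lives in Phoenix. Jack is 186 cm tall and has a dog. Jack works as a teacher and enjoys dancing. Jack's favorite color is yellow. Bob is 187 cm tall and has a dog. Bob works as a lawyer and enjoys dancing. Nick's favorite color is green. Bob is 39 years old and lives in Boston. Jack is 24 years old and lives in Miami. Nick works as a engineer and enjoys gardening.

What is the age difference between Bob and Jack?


|39 - 24| = 15

15


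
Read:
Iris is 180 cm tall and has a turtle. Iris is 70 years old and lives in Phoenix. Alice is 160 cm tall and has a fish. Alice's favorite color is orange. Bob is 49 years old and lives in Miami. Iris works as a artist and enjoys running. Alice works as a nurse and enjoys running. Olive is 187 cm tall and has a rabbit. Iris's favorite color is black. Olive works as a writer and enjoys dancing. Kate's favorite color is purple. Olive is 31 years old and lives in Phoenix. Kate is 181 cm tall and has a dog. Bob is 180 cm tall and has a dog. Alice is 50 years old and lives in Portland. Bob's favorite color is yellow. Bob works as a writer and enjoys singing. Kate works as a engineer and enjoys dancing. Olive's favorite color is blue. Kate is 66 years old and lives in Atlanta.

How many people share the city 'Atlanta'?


Count: 1

1


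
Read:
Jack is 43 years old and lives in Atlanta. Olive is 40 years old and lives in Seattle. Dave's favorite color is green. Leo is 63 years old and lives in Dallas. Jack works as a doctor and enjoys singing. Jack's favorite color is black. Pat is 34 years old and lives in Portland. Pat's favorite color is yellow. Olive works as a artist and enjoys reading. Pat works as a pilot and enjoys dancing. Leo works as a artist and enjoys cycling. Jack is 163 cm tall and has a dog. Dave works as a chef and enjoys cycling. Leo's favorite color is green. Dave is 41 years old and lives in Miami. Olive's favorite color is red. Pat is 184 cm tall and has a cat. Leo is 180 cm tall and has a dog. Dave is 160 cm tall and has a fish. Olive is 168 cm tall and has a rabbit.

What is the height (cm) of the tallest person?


Tallest: Pat at 184 cm

184


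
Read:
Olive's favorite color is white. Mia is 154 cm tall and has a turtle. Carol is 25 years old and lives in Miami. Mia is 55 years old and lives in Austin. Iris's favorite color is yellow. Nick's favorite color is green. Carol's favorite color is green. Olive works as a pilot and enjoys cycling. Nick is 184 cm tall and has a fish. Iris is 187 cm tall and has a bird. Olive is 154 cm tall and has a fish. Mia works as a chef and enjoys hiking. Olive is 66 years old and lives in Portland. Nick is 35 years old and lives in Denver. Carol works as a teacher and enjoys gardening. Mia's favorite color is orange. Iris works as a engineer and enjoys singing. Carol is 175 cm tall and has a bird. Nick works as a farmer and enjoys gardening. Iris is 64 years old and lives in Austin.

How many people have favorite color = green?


Count: 2

2


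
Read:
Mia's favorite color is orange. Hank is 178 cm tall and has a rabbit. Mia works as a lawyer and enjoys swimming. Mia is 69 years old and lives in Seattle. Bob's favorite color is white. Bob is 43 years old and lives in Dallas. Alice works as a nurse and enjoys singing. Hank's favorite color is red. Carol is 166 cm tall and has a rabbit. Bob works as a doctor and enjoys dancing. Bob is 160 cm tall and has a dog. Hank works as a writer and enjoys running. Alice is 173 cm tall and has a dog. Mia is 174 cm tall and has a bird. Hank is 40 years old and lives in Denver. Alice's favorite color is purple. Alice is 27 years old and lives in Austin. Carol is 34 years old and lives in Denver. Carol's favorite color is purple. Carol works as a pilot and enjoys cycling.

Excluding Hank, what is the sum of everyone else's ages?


Sum (excluding Hank): 173

173


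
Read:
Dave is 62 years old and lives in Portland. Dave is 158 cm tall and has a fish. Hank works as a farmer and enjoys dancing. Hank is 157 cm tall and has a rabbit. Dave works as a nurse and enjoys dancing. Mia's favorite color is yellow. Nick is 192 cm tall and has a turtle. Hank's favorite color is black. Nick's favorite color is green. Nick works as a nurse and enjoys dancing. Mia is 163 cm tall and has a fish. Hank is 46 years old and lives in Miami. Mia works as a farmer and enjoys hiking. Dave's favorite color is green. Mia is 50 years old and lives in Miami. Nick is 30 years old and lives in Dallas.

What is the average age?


Sum=188, n=4, avg=47

47


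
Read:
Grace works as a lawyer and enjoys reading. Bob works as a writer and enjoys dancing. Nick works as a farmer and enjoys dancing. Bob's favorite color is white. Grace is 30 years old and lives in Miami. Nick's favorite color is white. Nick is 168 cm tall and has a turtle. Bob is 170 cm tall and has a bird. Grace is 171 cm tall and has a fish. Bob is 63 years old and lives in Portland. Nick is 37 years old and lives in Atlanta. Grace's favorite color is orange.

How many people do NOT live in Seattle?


Not in Seattle: 3

3


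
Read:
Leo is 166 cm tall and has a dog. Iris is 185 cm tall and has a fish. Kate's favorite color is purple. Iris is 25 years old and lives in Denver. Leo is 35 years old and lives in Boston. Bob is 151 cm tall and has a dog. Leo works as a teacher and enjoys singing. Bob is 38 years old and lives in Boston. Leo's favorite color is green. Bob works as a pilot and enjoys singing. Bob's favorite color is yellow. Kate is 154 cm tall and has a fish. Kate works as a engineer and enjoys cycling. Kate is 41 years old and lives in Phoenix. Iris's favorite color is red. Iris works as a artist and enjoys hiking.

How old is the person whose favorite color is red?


Person with favorite color=red is Iris, age 25

25


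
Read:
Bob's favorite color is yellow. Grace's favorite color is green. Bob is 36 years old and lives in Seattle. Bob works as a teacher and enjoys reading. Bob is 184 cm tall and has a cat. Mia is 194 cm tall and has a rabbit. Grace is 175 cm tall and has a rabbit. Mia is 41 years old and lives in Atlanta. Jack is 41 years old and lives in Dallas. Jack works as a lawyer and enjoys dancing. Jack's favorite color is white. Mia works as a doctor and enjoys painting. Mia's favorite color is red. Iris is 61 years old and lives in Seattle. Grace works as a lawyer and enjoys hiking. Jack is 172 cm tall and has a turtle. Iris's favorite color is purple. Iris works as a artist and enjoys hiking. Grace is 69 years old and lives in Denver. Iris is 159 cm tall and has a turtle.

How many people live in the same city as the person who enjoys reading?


Person with hobby reading is Bob, city Seattle. Count = 2

2


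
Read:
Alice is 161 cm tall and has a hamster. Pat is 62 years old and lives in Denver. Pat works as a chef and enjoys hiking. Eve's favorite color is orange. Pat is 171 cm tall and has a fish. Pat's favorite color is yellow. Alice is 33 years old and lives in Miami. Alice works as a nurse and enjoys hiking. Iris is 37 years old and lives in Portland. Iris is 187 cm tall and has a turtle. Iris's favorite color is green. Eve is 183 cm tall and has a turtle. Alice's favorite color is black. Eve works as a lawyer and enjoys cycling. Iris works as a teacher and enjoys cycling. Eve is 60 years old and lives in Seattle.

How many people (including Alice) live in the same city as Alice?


Alice lives in Miami. Count = 1

1


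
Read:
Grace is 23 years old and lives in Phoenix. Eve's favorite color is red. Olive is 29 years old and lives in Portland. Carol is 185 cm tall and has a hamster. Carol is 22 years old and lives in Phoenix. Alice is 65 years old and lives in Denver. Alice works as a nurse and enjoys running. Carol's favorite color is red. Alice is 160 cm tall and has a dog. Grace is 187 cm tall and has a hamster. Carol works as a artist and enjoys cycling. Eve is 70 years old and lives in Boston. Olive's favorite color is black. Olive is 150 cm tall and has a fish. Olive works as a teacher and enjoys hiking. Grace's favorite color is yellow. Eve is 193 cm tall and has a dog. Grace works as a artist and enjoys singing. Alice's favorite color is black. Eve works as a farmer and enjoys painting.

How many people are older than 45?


Filter: 2

2


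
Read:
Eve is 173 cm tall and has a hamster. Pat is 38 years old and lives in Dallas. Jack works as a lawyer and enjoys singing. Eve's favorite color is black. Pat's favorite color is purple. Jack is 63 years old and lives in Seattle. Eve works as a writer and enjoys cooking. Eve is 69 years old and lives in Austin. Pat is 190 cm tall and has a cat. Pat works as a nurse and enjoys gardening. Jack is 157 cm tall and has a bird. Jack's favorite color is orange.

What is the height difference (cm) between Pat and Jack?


|190 - 157| = 33

33


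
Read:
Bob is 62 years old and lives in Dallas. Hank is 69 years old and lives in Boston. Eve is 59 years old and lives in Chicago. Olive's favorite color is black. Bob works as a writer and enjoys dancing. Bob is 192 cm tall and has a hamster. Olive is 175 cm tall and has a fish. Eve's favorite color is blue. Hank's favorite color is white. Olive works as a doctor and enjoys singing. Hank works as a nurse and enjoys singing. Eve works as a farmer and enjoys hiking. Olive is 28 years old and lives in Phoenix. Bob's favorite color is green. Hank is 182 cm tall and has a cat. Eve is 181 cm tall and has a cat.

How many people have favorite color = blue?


Count: 1

1


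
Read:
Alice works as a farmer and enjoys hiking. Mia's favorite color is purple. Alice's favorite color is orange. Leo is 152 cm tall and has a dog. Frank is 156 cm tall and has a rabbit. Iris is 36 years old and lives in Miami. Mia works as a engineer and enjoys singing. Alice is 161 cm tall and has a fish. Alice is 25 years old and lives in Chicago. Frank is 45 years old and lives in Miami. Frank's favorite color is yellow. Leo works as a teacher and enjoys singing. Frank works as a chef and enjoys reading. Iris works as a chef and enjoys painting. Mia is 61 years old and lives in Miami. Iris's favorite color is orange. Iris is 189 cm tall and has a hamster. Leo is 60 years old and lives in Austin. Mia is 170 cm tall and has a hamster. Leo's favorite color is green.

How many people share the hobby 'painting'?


Count: 1

1


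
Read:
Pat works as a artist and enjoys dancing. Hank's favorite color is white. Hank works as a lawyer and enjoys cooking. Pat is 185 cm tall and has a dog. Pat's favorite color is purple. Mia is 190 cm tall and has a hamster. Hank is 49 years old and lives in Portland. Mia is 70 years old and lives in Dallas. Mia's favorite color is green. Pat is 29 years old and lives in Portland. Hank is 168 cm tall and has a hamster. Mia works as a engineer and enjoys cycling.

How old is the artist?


The artist is Pat, age 29

29


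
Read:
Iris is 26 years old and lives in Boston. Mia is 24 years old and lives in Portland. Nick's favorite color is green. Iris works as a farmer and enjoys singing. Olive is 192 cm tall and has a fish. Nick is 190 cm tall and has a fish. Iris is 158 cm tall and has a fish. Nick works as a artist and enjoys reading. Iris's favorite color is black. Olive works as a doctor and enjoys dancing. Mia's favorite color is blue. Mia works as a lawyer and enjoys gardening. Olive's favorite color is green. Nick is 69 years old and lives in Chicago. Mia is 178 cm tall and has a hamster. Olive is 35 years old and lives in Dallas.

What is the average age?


Sum=154, n=4, avg=38.5

38.5


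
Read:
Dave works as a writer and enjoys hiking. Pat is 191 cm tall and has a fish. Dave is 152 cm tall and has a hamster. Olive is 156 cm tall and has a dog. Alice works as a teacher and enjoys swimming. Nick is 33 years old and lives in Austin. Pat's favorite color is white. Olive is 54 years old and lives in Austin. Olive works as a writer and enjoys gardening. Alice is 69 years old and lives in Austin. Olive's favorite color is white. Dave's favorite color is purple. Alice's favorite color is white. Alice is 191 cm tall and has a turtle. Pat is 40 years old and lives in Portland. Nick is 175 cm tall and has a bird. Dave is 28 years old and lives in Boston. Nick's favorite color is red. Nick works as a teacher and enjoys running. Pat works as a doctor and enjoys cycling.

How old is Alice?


Alice is 69 years old

69


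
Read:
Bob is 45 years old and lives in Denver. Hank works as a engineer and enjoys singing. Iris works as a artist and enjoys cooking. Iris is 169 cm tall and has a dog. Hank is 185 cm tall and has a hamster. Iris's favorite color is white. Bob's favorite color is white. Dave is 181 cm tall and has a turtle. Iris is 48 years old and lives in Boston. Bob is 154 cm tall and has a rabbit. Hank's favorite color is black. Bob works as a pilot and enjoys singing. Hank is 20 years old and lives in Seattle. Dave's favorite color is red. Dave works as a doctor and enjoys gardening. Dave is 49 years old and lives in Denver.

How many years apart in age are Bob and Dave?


45 vs 49, diff = 4

4


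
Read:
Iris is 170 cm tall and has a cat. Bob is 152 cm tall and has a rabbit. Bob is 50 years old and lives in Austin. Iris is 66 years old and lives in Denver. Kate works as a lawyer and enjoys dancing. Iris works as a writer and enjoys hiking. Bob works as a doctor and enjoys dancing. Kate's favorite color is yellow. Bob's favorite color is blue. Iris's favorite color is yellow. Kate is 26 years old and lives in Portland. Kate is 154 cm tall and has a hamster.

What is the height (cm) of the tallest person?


Tallest: Iris at 170 cm

170


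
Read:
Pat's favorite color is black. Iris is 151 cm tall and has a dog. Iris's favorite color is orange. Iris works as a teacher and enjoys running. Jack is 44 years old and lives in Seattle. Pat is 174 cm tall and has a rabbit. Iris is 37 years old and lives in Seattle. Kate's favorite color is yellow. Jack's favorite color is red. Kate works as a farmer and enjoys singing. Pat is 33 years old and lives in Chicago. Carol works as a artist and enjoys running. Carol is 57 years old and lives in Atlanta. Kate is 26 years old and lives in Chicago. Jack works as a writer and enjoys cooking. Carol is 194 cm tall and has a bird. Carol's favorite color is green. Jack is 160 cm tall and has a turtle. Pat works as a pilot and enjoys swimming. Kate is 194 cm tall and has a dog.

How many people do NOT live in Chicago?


Not in Chicago: 3

3


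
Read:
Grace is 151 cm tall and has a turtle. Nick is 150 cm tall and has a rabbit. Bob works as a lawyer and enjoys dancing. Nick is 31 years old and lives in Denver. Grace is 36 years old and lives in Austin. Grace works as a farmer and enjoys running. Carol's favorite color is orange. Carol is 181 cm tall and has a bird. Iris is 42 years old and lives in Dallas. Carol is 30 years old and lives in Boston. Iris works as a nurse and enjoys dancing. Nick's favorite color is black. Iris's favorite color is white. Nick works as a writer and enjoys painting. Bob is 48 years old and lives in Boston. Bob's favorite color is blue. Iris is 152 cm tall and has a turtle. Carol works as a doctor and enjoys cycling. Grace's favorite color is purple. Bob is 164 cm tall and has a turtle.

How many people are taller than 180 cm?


Taller than 180: 1

1


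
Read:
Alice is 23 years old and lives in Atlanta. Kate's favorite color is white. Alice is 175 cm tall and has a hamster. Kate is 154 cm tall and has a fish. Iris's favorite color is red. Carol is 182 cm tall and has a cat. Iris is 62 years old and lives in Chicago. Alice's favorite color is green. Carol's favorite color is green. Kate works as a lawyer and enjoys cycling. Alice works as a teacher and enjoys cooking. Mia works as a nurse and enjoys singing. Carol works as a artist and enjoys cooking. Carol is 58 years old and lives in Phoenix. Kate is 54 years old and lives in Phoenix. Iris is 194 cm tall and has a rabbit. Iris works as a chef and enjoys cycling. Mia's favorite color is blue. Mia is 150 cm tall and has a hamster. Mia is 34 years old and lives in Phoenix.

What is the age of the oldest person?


Oldest: Iris at 62

62


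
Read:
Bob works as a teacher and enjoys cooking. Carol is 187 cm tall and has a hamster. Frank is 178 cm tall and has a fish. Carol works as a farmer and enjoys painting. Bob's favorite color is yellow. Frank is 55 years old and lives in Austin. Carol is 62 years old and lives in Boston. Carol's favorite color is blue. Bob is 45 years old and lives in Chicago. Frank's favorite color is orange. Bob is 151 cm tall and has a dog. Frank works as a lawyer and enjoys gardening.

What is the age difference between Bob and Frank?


|45 - 55| = 10

10


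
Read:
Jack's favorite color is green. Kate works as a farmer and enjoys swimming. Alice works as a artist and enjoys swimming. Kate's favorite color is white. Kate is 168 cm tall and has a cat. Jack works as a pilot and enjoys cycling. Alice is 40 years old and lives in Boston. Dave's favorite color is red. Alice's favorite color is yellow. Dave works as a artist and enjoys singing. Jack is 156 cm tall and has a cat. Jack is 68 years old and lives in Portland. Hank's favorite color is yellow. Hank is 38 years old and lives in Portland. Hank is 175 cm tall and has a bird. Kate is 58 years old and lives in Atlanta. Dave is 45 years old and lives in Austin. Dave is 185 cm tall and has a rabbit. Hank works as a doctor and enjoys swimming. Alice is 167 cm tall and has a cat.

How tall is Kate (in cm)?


Kate is 168 cm tall

168


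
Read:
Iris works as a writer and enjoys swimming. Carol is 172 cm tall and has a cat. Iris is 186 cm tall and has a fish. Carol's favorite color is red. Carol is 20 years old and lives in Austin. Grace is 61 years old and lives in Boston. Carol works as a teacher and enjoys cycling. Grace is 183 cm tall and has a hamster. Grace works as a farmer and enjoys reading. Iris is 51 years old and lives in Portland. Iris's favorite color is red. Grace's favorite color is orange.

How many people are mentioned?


People: Iris, Carol, Grace. Count = 3

3


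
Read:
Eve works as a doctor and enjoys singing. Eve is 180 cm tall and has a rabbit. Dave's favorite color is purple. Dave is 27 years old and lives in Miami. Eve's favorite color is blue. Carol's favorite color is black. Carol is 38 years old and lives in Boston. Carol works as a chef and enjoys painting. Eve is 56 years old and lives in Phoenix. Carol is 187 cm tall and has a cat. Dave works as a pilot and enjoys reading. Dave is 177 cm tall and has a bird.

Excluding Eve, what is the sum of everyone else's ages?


Sum (excluding Eve): 65

65


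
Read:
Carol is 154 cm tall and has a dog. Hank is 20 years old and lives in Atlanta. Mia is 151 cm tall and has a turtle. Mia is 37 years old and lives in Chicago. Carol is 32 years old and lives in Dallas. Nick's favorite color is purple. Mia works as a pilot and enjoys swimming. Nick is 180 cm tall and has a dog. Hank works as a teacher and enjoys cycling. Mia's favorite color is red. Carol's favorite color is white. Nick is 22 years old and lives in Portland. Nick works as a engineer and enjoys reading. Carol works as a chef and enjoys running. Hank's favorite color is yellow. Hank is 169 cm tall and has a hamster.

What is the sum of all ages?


37+20+22+32 = 111

111


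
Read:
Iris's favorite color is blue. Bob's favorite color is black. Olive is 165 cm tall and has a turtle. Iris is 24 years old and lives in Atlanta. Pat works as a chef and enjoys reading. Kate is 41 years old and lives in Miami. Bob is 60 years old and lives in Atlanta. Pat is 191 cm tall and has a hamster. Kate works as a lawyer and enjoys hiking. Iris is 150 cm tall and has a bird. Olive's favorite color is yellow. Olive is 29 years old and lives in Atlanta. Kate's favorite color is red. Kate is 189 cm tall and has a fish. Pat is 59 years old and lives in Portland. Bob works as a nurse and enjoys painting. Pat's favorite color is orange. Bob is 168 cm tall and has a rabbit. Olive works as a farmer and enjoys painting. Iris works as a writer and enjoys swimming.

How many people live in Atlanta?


Count in Atlanta: 3

3


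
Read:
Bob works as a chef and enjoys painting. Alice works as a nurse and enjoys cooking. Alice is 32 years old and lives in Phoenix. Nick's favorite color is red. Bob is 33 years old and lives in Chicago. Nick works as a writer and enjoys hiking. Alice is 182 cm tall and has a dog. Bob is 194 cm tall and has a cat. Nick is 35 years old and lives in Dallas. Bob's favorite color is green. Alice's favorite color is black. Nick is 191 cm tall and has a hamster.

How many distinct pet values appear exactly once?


Unique pet values: 3

3


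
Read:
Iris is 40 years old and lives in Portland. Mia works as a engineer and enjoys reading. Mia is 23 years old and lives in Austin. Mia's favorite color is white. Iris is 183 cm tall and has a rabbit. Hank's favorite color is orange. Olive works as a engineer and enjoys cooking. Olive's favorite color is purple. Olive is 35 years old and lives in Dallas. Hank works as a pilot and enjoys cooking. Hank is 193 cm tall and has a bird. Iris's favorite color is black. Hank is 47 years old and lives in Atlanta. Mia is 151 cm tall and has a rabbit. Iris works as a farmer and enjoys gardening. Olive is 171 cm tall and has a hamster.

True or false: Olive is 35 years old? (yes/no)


Olive is actually 35. yes

yes


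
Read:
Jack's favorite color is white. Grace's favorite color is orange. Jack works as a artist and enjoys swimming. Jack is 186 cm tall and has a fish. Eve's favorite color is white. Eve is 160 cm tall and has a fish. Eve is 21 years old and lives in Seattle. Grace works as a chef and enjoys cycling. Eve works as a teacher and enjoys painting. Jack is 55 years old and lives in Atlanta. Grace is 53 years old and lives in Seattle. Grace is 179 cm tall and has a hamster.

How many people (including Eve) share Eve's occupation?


Eve is a teacher. Count = 1

1


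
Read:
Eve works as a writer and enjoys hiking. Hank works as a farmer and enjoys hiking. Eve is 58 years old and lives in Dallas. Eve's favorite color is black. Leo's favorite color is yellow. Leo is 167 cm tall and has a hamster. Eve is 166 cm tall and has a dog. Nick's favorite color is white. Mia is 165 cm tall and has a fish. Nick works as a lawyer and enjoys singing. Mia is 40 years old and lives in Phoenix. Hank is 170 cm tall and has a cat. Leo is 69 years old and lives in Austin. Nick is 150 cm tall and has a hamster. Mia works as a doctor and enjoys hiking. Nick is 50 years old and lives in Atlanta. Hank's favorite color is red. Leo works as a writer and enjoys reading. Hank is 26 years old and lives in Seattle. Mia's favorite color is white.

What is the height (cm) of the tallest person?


Tallest: Hank at 170 cm

170


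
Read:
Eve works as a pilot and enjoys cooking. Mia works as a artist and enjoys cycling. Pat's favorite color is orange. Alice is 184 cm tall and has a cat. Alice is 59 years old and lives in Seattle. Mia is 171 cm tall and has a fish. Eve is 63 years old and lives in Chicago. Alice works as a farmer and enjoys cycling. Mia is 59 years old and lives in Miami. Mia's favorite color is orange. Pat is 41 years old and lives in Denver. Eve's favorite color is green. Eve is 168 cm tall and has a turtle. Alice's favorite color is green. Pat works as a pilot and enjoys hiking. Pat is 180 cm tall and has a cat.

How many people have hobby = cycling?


Count: 2

2


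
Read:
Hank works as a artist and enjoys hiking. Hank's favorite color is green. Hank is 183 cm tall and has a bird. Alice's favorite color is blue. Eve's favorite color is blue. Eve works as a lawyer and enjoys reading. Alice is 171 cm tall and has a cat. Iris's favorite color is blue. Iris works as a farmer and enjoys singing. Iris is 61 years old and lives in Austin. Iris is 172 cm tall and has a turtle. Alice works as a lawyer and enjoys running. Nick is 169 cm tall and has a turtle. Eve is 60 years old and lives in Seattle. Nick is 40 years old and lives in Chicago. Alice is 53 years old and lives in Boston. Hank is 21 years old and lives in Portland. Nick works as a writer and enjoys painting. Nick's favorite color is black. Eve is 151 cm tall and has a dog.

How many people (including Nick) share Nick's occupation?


Nick is a writer. Count = 1

1


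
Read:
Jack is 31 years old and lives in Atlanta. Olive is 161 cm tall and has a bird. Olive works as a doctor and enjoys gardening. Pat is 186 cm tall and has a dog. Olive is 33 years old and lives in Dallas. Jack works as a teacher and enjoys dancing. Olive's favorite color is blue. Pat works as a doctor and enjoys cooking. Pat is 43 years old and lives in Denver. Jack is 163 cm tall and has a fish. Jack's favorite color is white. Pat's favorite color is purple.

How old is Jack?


Jack is 31 years old

31


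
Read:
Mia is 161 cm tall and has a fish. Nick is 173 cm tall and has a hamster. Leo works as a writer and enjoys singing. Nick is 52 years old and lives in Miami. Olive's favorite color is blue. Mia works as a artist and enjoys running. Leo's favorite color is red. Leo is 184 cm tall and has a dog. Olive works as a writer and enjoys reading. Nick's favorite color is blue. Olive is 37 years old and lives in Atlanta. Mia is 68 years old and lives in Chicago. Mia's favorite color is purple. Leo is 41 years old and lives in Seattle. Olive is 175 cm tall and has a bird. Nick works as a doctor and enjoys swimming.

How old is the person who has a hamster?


Person with hamster is Nick, age 52

52


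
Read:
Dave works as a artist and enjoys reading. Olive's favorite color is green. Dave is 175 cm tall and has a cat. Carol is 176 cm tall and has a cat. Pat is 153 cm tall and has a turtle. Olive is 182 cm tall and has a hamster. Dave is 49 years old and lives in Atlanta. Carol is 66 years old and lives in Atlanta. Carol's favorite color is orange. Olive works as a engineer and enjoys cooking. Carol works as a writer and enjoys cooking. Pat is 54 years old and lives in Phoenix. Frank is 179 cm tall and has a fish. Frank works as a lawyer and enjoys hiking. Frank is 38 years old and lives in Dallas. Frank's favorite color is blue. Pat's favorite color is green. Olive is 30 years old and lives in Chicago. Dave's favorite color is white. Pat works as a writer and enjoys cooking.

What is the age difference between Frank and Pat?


|38 - 54| = 16

16


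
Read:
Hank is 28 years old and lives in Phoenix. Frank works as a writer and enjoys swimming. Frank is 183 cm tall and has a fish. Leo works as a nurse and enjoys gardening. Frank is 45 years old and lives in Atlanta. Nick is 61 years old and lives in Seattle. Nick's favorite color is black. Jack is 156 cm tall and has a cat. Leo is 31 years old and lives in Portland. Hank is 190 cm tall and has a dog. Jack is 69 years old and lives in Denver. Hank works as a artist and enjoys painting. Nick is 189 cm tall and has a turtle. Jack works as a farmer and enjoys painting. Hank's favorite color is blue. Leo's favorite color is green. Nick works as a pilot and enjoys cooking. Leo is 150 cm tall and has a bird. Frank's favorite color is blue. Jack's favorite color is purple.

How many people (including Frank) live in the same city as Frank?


Frank lives in Atlanta. Count = 1

1


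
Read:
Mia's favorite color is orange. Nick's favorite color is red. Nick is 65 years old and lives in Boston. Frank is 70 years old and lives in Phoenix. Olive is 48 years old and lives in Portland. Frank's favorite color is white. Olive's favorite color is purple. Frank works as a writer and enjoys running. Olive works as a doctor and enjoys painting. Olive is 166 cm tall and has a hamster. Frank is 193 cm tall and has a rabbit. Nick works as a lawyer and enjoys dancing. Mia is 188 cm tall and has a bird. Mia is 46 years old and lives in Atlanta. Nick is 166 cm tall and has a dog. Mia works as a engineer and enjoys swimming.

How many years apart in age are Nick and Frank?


65 vs 70, diff = 5

5


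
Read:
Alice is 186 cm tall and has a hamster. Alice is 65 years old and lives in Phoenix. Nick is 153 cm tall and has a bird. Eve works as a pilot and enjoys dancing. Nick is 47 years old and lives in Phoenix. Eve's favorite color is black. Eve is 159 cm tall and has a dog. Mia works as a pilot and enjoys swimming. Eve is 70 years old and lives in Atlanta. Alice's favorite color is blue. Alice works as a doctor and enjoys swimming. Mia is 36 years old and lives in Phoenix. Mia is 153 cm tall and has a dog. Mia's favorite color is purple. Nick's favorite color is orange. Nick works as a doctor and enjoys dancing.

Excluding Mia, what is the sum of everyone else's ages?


Sum (excluding Mia): 182

182


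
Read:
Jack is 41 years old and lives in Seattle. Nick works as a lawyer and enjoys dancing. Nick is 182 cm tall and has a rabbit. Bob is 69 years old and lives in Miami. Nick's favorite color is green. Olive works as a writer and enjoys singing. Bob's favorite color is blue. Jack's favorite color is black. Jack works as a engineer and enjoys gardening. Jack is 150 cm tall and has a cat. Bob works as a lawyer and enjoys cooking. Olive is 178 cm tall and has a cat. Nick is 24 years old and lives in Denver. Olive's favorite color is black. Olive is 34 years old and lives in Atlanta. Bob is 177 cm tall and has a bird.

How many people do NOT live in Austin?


Not in Austin: 4

4


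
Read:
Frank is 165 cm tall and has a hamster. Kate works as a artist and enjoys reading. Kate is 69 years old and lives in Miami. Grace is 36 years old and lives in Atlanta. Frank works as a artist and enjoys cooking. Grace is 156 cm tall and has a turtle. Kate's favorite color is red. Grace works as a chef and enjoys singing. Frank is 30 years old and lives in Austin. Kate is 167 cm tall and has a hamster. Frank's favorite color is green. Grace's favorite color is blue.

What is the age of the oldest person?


Oldest: Kate at 69

69


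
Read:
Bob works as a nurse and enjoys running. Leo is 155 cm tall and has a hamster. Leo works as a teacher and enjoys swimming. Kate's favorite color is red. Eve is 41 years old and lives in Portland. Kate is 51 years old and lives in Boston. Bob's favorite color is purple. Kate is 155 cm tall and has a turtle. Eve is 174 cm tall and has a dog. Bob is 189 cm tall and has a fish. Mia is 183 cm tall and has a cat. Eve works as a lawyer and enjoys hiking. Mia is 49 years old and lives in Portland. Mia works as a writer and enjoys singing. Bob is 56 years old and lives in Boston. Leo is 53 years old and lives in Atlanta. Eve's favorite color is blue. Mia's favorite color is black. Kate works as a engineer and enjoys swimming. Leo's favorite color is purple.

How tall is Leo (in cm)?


Leo is 155 cm tall

155


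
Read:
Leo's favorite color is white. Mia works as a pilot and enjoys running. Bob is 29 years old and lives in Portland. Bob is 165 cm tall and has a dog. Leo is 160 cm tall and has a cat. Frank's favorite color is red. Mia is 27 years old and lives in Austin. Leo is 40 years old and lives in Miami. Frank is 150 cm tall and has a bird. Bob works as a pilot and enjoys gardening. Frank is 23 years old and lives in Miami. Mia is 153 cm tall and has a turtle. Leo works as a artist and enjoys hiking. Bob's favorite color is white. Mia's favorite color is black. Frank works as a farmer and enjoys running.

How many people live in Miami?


Count in Miami: 2

2


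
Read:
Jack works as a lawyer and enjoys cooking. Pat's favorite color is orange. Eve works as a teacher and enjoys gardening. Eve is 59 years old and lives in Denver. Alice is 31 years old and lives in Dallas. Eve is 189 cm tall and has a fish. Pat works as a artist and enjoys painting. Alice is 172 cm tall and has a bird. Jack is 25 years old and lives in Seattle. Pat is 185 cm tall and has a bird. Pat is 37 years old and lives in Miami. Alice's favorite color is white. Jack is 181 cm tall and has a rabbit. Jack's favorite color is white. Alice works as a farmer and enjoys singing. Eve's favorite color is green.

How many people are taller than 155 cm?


Taller than 155: 4

4


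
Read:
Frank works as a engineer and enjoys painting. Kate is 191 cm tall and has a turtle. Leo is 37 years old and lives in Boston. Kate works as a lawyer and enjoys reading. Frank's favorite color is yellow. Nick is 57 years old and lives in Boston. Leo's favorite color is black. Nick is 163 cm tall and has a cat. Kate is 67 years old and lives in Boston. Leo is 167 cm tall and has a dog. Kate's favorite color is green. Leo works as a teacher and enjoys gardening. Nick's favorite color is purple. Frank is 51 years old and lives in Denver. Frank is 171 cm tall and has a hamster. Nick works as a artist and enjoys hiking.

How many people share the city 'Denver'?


Count: 1

1


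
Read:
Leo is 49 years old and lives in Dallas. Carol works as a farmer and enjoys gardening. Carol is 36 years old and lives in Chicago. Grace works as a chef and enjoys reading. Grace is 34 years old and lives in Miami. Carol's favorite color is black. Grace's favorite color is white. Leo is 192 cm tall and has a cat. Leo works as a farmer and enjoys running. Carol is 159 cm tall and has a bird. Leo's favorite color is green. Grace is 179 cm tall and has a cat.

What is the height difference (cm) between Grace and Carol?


|179 - 159| = 20

20


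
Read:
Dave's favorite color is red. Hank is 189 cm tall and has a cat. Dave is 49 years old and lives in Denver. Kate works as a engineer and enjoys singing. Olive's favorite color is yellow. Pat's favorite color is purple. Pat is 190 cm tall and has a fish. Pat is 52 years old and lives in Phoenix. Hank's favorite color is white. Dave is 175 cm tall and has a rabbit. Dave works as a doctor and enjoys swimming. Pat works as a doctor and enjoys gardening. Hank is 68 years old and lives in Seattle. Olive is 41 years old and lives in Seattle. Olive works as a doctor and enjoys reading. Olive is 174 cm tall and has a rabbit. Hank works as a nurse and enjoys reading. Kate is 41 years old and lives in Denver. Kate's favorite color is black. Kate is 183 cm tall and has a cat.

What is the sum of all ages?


41+52+68+49+41 = 251

251


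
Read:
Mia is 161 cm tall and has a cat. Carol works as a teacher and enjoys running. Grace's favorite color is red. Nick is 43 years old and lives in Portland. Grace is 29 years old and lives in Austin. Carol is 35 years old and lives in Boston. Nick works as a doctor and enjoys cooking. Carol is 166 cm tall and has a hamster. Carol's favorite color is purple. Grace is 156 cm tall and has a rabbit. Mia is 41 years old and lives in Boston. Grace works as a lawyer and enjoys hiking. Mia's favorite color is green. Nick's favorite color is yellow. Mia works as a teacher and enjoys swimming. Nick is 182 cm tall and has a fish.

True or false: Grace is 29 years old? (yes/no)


Grace is actually 29. yes

yes


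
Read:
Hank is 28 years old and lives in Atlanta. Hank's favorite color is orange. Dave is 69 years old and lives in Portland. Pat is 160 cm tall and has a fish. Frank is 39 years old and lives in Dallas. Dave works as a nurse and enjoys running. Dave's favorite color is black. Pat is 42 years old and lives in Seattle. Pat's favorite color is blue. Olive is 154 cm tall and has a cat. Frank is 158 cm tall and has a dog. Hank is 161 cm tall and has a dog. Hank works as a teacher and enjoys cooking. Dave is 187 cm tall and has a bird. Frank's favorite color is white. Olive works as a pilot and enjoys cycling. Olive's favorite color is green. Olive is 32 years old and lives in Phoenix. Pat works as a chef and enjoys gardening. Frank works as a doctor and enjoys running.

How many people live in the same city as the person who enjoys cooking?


Person with hobby cooking is Hank, city Atlanta. Count = 1

1


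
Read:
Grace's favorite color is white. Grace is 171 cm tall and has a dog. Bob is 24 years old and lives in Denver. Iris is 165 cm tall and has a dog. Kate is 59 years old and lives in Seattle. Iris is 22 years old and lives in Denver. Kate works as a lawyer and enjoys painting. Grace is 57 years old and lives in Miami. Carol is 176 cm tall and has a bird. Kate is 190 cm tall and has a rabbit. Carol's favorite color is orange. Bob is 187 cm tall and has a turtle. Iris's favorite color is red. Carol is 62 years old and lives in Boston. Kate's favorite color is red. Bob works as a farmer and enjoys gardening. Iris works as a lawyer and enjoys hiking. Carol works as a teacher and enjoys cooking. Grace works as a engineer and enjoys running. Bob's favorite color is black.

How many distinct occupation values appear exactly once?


Unique occupation values: 3

3


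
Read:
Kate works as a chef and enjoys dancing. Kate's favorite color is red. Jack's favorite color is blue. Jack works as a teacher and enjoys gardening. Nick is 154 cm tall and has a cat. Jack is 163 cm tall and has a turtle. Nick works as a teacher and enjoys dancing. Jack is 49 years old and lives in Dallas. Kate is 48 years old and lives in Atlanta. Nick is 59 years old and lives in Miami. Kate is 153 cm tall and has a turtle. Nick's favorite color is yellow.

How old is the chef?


The chef is Kate, age 48

48


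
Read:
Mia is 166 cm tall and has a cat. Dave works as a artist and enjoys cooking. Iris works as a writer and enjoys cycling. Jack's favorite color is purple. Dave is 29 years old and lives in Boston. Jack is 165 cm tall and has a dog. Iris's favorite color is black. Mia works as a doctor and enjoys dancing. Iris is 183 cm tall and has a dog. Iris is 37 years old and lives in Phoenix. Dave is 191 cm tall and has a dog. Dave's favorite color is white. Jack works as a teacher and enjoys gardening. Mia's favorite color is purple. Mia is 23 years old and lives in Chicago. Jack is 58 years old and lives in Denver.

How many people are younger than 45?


Filter: 3

3


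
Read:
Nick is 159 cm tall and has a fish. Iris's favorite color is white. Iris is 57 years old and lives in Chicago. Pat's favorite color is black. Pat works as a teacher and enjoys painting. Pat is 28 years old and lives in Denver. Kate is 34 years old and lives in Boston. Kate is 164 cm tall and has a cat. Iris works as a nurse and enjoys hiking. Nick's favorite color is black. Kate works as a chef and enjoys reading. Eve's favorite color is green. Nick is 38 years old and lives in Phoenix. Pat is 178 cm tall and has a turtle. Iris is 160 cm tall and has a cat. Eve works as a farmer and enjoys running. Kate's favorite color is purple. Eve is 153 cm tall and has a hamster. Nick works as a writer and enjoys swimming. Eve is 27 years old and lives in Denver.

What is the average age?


Sum=184, n=5, avg=36.8

36.8


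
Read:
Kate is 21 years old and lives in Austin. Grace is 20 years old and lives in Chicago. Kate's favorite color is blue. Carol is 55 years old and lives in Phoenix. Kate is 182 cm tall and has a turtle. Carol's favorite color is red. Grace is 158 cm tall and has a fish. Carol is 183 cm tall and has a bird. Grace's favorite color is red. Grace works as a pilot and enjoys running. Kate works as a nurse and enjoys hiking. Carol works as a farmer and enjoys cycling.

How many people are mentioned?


People: Grace, Kate, Carol. Count = 3

3
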